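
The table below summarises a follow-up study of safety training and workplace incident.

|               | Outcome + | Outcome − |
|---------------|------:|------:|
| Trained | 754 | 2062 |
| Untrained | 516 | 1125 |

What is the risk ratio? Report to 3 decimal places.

Cells: a = 754, b = 2062, c = 516, d = 1125.
Risk in exposed = 754/2816 = 0.26776; risk in unexposed = 516/1641 = 0.31444.
RR = 0.26776 / 0.31444 = 0.85153
The risk is 15% lower among the exposed than among the unexposed.

0.852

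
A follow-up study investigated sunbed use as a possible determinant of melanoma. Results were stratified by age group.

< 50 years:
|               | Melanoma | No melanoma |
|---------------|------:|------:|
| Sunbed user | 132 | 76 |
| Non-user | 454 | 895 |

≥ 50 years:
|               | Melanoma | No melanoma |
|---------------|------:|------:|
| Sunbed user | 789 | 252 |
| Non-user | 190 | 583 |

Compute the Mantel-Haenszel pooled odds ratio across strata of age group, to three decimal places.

6.785

OR_MH = Σ(aᵢdᵢ/nᵢ) / Σ(bᵢcᵢ/nᵢ), where nᵢ is the stratum total.
Stratum 1 (< 50 years): n = 1557; a·d/n = 132·895/1557 = 75.8767; b·c/n = 76·454/1557 = 22.1606
Stratum 2 (≥ 50 years): n = 1814; a·d/n = 789·583/1814 = 253.5761; b·c/n = 252·190/1814 = 26.3947
OR_MH = (75.8767 + 253.5761) / (22.1606 + 26.3947) = 329.4528 / 48.5553 = 6.78511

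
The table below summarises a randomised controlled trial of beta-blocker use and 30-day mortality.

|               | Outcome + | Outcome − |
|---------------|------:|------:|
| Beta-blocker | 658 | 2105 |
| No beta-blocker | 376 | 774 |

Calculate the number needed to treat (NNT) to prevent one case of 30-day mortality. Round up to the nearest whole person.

Risk in treated group = 658/2763 = 0.23815; risk in control = 376/1150 = 0.32696.
Absolute risk reduction = 0.32696 − 0.23815 = 0.08881
NNT = 1 / ARR = 1 / 0.08881 = 11.260 → round up → 12

12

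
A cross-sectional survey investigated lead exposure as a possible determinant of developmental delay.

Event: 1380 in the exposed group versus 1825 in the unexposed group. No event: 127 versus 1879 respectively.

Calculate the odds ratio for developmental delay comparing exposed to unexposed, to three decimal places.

From the description: a = 1380, b = 127, c = 1825, d = 1879.
OR = (a·d)/(b·c) = (1380 × 1879) / (127 × 1825) = 2593020 / 231775 = 11.18766
The odds of developmental delay are about 11.19 times as high in the exposed group.

11.188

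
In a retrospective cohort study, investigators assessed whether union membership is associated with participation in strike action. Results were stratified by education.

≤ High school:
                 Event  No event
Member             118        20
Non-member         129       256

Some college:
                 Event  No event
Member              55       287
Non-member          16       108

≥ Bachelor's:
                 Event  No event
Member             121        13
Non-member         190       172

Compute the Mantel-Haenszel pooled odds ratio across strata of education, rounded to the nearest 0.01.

OR_MH = Σ(aᵢdᵢ/nᵢ) / Σ(bᵢcᵢ/nᵢ), where nᵢ is the stratum total.
Stratum 1 (≤ High school): n = 523; a·d/n = 118·256/523 = 57.7591; b·c/n = 20·129/523 = 4.9331
Stratum 2 (Some college): n = 466; a·d/n = 55·108/466 = 12.7468; b·c/n = 287·16/466 = 9.8541
Stratum 3 (≥ Bachelor's): n = 496; a·d/n = 121·172/496 = 41.9597; b·c/n = 13·190/496 = 4.9798
OR_MH = (57.7591 + 12.7468 + 41.9597) / (4.9331 + 9.8541 + 4.9798) = 112.4655 / 19.7670 = 5.68956

5.69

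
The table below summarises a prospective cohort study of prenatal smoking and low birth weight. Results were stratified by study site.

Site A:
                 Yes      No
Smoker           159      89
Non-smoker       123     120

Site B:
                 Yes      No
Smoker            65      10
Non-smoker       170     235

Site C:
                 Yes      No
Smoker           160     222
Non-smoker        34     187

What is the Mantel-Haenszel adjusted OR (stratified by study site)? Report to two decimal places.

3.14

OR_MH = Σ(aᵢdᵢ/nᵢ) / Σ(bᵢcᵢ/nᵢ), where nᵢ is the stratum total.
Stratum 1 (Site A): n = 491; a·d/n = 159·120/491 = 38.8595; b·c/n = 89·123/491 = 22.2953
Stratum 2 (Site B): n = 480; a·d/n = 65·235/480 = 31.8229; b·c/n = 10·170/480 = 3.5417
Stratum 3 (Site C): n = 603; a·d/n = 160·187/603 = 49.6186; b·c/n = 222·34/603 = 12.5174
OR_MH = (38.8595 + 31.8229 + 49.6186) / (22.2953 + 3.5417 + 12.5174) = 120.3010 / 38.3544 = 3.13656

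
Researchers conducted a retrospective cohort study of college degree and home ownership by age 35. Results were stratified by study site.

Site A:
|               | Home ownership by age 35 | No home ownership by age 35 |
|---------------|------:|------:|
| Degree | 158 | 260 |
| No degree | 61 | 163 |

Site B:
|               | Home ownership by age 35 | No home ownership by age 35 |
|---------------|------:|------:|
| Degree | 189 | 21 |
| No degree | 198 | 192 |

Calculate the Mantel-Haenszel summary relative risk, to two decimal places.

RR_MH = Σ(aᵢ·n₀ᵢ/nᵢ) / Σ(cᵢ·n₁ᵢ/nᵢ), with n₁ᵢ = aᵢ+bᵢ (exposed), n₀ᵢ = cᵢ+dᵢ (unexposed), nᵢ = n₁ᵢ+n₀ᵢ.
Stratum 1 (Site A): n₁ = 418, n₀ = 224, n = 642; a·n₀/n = 158·224/642 = 55.1277; c·n₁/n = 61·418/642 = 39.7165
Stratum 2 (Site B): n₁ = 210, n₀ = 390, n = 600; a·n₀/n = 189·390/600 = 122.8500; c·n₁/n = 198·210/600 = 69.3000
RR_MH = (55.1277 + 122.8500) / (39.7165 + 69.3000) = 177.9777 / 109.0165 = 1.63258

1.63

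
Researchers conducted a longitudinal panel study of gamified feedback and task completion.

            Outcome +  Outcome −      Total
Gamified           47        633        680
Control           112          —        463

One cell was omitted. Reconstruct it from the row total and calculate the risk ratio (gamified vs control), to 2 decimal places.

0.29

The missing cell is in the unexposed row: 463 − 112 = 351.
So a = 47, b = 633, c = 112, d = 351.
RR = [a/(a+b)] / [c/(c+d)] = (47/680) / (112/463) = 0.06912/0.24190 = 0.28573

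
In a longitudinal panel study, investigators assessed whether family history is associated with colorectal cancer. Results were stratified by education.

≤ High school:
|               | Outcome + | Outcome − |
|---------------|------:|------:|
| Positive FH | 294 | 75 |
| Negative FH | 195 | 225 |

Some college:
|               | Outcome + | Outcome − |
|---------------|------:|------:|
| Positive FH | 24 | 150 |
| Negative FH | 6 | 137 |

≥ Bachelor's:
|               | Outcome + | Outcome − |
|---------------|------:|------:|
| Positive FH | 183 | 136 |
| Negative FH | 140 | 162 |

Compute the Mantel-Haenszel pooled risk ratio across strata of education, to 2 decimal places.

RR_MH = Σ(aᵢ·n₀ᵢ/nᵢ) / Σ(cᵢ·n₁ᵢ/nᵢ), with n₁ᵢ = aᵢ+bᵢ (exposed), n₀ᵢ = cᵢ+dᵢ (unexposed), nᵢ = n₁ᵢ+n₀ᵢ.
Stratum 1 (≤ High school): n₁ = 369, n₀ = 420, n = 789; a·n₀/n = 294·420/789 = 156.5019; c·n₁/n = 195·369/789 = 91.1977
Stratum 2 (Some college): n₁ = 174, n₀ = 143, n = 317; a·n₀/n = 24·143/317 = 10.8265; c·n₁/n = 6·174/317 = 3.2934
Stratum 3 (≥ Bachelor's): n₁ = 319, n₀ = 302, n = 621; a·n₀/n = 183·302/621 = 88.9952; c·n₁/n = 140·319/621 = 71.9163
RR_MH = (156.5019 + 10.8265 + 88.9952) / (91.1977 + 3.2934 + 71.9163) = 256.3236 / 166.4074 = 1.54034

1.54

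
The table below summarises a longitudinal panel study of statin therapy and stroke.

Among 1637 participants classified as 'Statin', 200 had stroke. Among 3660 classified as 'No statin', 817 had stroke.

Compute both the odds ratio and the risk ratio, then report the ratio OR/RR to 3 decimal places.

0.885

From the description: a = 200, b = 1437, c = 817, d = 2843.
OR = (200·2843)/(1437·817) = 568600/1174029 = 0.48432
Risk in exposed = 200/1637 = 0.12217; risk in unexposed = 817/3660 = 0.22322; RR = 0.54732
OR/RR = 0.48432 / 0.54732 = 0.88489
The outcome is not rare, so the OR lies further from 1 than the RR.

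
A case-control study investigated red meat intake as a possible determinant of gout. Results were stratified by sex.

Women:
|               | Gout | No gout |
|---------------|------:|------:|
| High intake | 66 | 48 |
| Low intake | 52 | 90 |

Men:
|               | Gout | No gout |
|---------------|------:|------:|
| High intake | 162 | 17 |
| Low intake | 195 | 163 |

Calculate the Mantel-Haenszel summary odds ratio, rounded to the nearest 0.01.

OR_MH = Σ(aᵢdᵢ/nᵢ) / Σ(bᵢcᵢ/nᵢ), where nᵢ is the stratum total.
Stratum 1 (Women): n = 256; a·d/n = 66·90/256 = 23.2031; b·c/n = 48·52/256 = 9.7500
Stratum 2 (Men): n = 537; a·d/n = 162·163/537 = 49.1732; b·c/n = 17·195/537 = 6.1732
OR_MH = (23.2031 + 49.1732) / (9.7500 + 6.1732) = 72.3763 / 15.9232 = 4.54534

4.55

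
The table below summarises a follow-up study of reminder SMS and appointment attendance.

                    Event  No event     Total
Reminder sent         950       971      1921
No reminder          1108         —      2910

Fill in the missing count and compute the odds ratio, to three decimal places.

1.591

The missing cell is in the unexposed row: 2910 − 1108 = 1802.
So a = 950, b = 971, c = 1108, d = 1802.
OR = (a·d)/(b·c) = (950 × 1802) / (971 × 1108) = 1711900 / 1075868 = 1.59118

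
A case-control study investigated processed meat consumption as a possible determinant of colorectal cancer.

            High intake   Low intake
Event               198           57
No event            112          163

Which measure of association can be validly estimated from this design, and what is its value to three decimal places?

Reading the table with exposure as columns: a = 198 (High intake, case), b = 112 (High intake, non-case), c = 57 (Low intake, case), d = 163.
This is a case-control study: participants were sampled on outcome status, so risks in the source population cannot be estimated directly — relative risk is not valid here. The odds ratio is the appropriate measure.
OR = (a·d)/(b·c) = (198 × 163) / (112 × 57) = 32274 / 6384 = 5.05545

5.055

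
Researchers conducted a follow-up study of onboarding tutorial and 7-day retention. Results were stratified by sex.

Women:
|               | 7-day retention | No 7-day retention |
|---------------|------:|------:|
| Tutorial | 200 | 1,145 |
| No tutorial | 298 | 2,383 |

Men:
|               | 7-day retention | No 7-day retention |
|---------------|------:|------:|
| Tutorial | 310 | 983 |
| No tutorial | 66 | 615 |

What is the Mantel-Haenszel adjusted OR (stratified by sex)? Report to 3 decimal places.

OR_MH = Σ(aᵢdᵢ/nᵢ) / Σ(bᵢcᵢ/nᵢ), where nᵢ is the stratum total.
Stratum 1 (Women): n = 4026; a·d/n = 200·2383/4026 = 118.3805; b·c/n = 1145·298/4026 = 84.7516
Stratum 2 (Men): n = 1974; a·d/n = 310·615/1974 = 96.5805; b·c/n = 983·66/1974 = 32.8663
OR_MH = (118.3805 + 96.5805) / (84.7516 + 32.8663) = 214.9611 / 117.6179 = 1.82762

1.828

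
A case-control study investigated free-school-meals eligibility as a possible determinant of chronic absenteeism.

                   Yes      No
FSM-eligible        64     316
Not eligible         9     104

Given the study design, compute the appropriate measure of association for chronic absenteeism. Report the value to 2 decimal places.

Cells: a = 64, b = 316, c = 9, d = 104.
This is a case-control study: participants were sampled on outcome status, so risks in the source population cannot be estimated directly — relative risk is not valid here. The odds ratio is the appropriate measure.
OR = (a·d)/(b·c) = (64 × 104) / (316 × 9) = 6656 / 2844 = 2.34037

2.34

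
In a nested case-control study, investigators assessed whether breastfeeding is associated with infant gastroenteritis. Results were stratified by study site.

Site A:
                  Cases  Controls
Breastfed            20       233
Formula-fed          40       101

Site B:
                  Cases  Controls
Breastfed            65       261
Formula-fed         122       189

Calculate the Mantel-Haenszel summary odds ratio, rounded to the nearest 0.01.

0.33

OR_MH = Σ(aᵢdᵢ/nᵢ) / Σ(bᵢcᵢ/nᵢ), where nᵢ is the stratum total.
Stratum 1 (Site A): n = 394; a·d/n = 20·101/394 = 5.1269; b·c/n = 233·40/394 = 23.6548
Stratum 2 (Site B): n = 637; a·d/n = 65·189/637 = 19.2857; b·c/n = 261·122/637 = 49.9874
OR_MH = (5.1269 + 19.2857) / (23.6548 + 49.9874) = 24.4126 / 73.6423 = 0.33150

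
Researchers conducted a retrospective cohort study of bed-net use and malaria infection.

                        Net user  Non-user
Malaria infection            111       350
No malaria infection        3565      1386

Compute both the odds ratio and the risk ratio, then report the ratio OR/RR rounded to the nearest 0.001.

0.823

Reading the table with exposure as columns: a = 111 (Net user, case), b = 3565 (Net user, non-case), c = 350 (Non-user, case), d = 1386.
OR = (111·1386)/(3565·350) = 153846/1247750 = 0.12330
Risk in exposed = 111/3676 = 0.03020; risk in unexposed = 350/1736 = 0.20161; RR = 0.14977
OR/RR = 0.12330 / 0.14977 = 0.82325
The outcome is not rare, so the OR lies further from 1 than the RR.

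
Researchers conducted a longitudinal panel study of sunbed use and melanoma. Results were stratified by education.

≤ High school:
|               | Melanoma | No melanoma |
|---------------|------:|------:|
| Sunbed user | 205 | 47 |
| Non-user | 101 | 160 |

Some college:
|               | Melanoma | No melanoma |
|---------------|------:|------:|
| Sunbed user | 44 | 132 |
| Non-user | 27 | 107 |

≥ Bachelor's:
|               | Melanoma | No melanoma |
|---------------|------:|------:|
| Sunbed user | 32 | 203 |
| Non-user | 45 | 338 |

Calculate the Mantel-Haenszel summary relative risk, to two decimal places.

RR_MH = Σ(aᵢ·n₀ᵢ/nᵢ) / Σ(cᵢ·n₁ᵢ/nᵢ), with n₁ᵢ = aᵢ+bᵢ (exposed), n₀ᵢ = cᵢ+dᵢ (unexposed), nᵢ = n₁ᵢ+n₀ᵢ.
Stratum 1 (≤ High school): n₁ = 252, n₀ = 261, n = 513; a·n₀/n = 205·261/513 = 104.2982; c·n₁/n = 101·252/513 = 49.6140
Stratum 2 (Some college): n₁ = 176, n₀ = 134, n = 310; a·n₀/n = 44·134/310 = 19.0194; c·n₁/n = 27·176/310 = 15.3290
Stratum 3 (≥ Bachelor's): n₁ = 235, n₀ = 383, n = 618; a·n₀/n = 32·383/618 = 19.8317; c·n₁/n = 45·235/618 = 17.1117
RR_MH = (104.2982 + 19.0194 + 19.8317) / (49.6140 + 15.3290 + 17.1117) = 143.1493 / 82.0547 = 1.74456

1.74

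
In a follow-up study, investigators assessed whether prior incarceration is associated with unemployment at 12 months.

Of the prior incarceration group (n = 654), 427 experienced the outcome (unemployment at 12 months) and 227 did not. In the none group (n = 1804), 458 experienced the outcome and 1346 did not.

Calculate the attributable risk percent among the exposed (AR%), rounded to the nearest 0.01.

61.12

From the description: a = 427, b = 227, c = 458, d = 1346.
Risk in exposed = 427/654 = 0.65291; risk in unexposed = 458/1804 = 0.25388.
RR = 0.65291/0.25388 = 2.57171
AR% = (RR − 1)/RR × 100 = (2.57171 − 1)/2.57171 × 100 = 61.1153%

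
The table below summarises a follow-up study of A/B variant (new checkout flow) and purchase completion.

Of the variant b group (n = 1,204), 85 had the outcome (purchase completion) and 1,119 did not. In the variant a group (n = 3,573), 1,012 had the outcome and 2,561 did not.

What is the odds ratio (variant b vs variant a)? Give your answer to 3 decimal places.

From the description: a = 85, b = 1119, c = 1012, d = 2561.
OR = (a·d)/(b·c) = (85 × 2561) / (1119 × 1012) = 217685 / 1132428 = 0.19223
Exposure is associated with lower odds of purchase completion (OR = 0.19 < 1).

0.192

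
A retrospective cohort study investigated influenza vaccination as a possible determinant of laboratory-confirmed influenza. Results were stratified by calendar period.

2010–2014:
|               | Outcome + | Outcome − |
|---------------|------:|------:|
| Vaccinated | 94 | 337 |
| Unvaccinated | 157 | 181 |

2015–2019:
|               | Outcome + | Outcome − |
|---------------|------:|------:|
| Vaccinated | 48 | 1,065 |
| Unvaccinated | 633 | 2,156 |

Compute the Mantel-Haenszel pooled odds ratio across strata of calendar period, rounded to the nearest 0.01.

OR_MH = Σ(aᵢdᵢ/nᵢ) / Σ(bᵢcᵢ/nᵢ), where nᵢ is the stratum total.
Stratum 1 (2010–2014): n = 769; a·d/n = 94·181/769 = 22.1248; b·c/n = 337·157/769 = 68.8023
Stratum 2 (2015–2019): n = 3902; a·d/n = 48·2156/3902 = 26.5218; b·c/n = 1065·633/3902 = 172.7691
OR_MH = (22.1248 + 26.5218) / (68.8023 + 172.7691) = 48.6466 / 241.5714 = 0.20138

0.20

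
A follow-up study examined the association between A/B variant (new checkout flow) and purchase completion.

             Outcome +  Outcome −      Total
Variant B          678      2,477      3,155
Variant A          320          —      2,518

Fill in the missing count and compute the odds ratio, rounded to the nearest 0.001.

1.880

The missing cell is in the unexposed row: 2518 − 320 = 2198.
So a = 678, b = 2477, c = 320, d = 2198.
OR = (a·d)/(b·c) = (678 × 2198) / (2477 × 320) = 1490244 / 792640 = 1.88010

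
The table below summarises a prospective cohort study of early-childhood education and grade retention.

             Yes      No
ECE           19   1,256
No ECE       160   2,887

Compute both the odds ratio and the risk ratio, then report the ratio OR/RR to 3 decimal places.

Cells: a = 19, b = 1256, c = 160, d = 2887.
OR = (19·2887)/(1256·160) = 54853/200960 = 0.27295
Risk in exposed = 19/1275 = 0.01490; risk in unexposed = 160/3047 = 0.05251; RR = 0.28379
OR/RR = 0.27295 / 0.28379 = 0.96182
The outcome is rare in both groups, so OR ≈ RR (ratio near 1).

0.962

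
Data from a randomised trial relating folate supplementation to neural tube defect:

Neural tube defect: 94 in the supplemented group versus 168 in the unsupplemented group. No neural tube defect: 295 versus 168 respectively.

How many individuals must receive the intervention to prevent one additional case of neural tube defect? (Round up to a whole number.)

4

Risk in treated group = 94/389 = 0.24165; risk in control = 168/336 = 0.50000.
Absolute risk reduction = 0.50000 − 0.24165 = 0.25835
NNT = 1 / ARR = 1 / 0.25835 = 3.871 → round up → 4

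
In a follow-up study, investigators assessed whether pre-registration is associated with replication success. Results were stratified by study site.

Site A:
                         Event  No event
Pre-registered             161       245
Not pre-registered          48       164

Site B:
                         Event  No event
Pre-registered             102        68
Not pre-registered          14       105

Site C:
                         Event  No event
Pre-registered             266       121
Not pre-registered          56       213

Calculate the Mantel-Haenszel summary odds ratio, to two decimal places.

OR_MH = Σ(aᵢdᵢ/nᵢ) / Σ(bᵢcᵢ/nᵢ), where nᵢ is the stratum total.
Stratum 1 (Site A): n = 618; a·d/n = 161·164/618 = 42.7249; b·c/n = 245·48/618 = 19.0291
Stratum 2 (Site B): n = 289; a·d/n = 102·105/289 = 37.0588; b·c/n = 68·14/289 = 3.2941
Stratum 3 (Site C): n = 656; a·d/n = 266·213/656 = 86.3689; b·c/n = 121·56/656 = 10.3293
OR_MH = (42.7249 + 37.0588 + 86.3689) / (19.0291 + 3.2941 + 10.3293) = 166.1526 / 32.6525 = 5.08851

5.09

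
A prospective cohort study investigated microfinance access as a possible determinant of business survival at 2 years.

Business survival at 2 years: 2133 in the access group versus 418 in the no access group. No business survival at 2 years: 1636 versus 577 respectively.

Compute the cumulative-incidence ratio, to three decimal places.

From the description: a = 2133, b = 1636, c = 418, d = 577.
Risk in exposed = 2133/3769 = 0.56593; risk in unexposed = 418/995 = 0.42010.
RR = 0.56593 / 0.42010 = 1.34714
The risk among the exposed is 1.35 times that among the unexposed.

1.347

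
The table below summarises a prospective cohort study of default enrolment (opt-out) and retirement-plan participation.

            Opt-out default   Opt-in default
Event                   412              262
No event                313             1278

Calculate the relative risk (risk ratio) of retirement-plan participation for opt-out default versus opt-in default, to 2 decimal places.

3.34

Reading the table with exposure as columns: a = 412 (Opt-out default, case), b = 313 (Opt-out default, non-case), c = 262 (Opt-in default, case), d = 1278.
Risk in exposed = 412/725 = 0.56828; risk in unexposed = 262/1540 = 0.17013.
RR = 0.56828 / 0.17013 = 3.34025
The risk among the exposed is 3.34 times that among the unexposed.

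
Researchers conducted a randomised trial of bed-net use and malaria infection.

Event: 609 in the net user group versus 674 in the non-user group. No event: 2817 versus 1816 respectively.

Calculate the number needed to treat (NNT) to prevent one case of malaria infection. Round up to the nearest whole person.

11

Risk in treated group = 609/3426 = 0.17776; risk in control = 674/2490 = 0.27068.
Absolute risk reduction = 0.27068 − 0.17776 = 0.09292
NNT = 1 / ARR = 1 / 0.09292 = 10.761 → round up → 11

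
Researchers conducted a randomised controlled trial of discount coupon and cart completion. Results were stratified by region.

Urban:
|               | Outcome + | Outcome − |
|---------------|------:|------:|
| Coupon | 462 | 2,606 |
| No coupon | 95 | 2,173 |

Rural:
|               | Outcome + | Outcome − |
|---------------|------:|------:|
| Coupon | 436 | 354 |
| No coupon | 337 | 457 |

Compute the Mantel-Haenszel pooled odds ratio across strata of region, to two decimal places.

2.58

OR_MH = Σ(aᵢdᵢ/nᵢ) / Σ(bᵢcᵢ/nᵢ), where nᵢ is the stratum total.
Stratum 1 (Urban): n = 5336; a·d/n = 462·2173/5336 = 188.1421; b·c/n = 2606·95/5336 = 46.3962
Stratum 2 (Rural): n = 1584; a·d/n = 436·457/1584 = 125.7904; b·c/n = 354·337/1584 = 75.3144
OR_MH = (188.1421 + 125.7904) / (46.3962 + 75.3144) = 313.9325 / 121.7106 = 2.57934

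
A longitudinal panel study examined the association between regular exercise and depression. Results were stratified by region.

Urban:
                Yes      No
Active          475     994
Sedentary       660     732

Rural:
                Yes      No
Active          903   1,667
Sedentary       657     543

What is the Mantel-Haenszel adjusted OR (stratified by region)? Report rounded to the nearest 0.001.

OR_MH = Σ(aᵢdᵢ/nᵢ) / Σ(bᵢcᵢ/nᵢ), where nᵢ is the stratum total.
Stratum 1 (Urban): n = 2861; a·d/n = 475·732/2861 = 121.5309; b·c/n = 994·660/2861 = 229.3044
Stratum 2 (Rural): n = 3770; a·d/n = 903·543/3770 = 130.0607; b·c/n = 1667·657/3770 = 290.5090
OR_MH = (121.5309 + 130.0607) / (229.3044 + 290.5090) = 251.5917 / 519.8135 = 0.48400

0.484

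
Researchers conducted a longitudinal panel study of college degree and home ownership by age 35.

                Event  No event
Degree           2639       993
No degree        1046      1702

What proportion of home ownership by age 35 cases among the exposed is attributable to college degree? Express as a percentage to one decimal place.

47.6

Cells: a = 2639, b = 993, c = 1046, d = 1702.
Risk in exposed = 2639/3632 = 0.72660; risk in unexposed = 1046/2748 = 0.38064.
RR = 0.72660/0.38064 = 1.90888
AR% = (RR − 1)/RR × 100 = (1.90888 − 1)/1.90888 × 100 = 47.6133%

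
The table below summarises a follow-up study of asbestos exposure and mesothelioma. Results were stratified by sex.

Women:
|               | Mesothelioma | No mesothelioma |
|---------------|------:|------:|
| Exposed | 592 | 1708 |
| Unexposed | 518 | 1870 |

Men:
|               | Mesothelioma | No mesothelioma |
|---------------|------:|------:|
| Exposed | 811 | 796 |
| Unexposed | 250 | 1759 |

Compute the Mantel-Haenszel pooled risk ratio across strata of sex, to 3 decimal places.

2.059

RR_MH = Σ(aᵢ·n₀ᵢ/nᵢ) / Σ(cᵢ·n₁ᵢ/nᵢ), with n₁ᵢ = aᵢ+bᵢ (exposed), n₀ᵢ = cᵢ+dᵢ (unexposed), nᵢ = n₁ᵢ+n₀ᵢ.
Stratum 1 (Women): n₁ = 2300, n₀ = 2388, n = 4688; a·n₀/n = 592·2388/4688 = 301.5563; c·n₁/n = 518·2300/4688 = 254.1382
Stratum 2 (Men): n₁ = 1607, n₀ = 2009, n = 3616; a·n₀/n = 811·2009/3616 = 450.5805; c·n₁/n = 250·1607/3616 = 111.1034
RR_MH = (301.5563 + 450.5805) / (254.1382 + 111.1034) = 752.1368 / 365.2417 = 2.05929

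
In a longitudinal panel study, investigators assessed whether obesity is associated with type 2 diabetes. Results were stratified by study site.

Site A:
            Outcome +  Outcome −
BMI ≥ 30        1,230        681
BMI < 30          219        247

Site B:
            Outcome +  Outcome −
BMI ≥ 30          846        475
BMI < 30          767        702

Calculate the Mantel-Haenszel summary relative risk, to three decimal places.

1.273

RR_MH = Σ(aᵢ·n₀ᵢ/nᵢ) / Σ(cᵢ·n₁ᵢ/nᵢ), with n₁ᵢ = aᵢ+bᵢ (exposed), n₀ᵢ = cᵢ+dᵢ (unexposed), nᵢ = n₁ᵢ+n₀ᵢ.
Stratum 1 (Site A): n₁ = 1911, n₀ = 466, n = 2377; a·n₀/n = 1230·466/2377 = 241.1359; c·n₁/n = 219·1911/2377 = 176.0660
Stratum 2 (Site B): n₁ = 1321, n₀ = 1469, n = 2790; a·n₀/n = 846·1469/2790 = 445.4387; c·n₁/n = 767·1321/2790 = 363.1566
RR_MH = (241.1359 + 445.4387) / (176.0660 + 363.1566) = 686.5746 / 539.2227 = 1.27327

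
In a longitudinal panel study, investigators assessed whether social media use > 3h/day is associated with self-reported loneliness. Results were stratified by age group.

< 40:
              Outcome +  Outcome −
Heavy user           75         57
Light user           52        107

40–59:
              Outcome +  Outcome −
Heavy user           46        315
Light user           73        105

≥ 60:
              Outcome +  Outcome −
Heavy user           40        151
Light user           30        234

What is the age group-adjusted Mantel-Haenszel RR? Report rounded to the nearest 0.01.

RR_MH = Σ(aᵢ·n₀ᵢ/nᵢ) / Σ(cᵢ·n₁ᵢ/nᵢ), with n₁ᵢ = aᵢ+bᵢ (exposed), n₀ᵢ = cᵢ+dᵢ (unexposed), nᵢ = n₁ᵢ+n₀ᵢ.
Stratum 1 (< 40): n₁ = 132, n₀ = 159, n = 291; a·n₀/n = 75·159/291 = 40.9794; c·n₁/n = 52·132/291 = 23.5876
Stratum 2 (40–59): n₁ = 361, n₀ = 178, n = 539; a·n₀/n = 46·178/539 = 15.1911; c·n₁/n = 73·361/539 = 48.8924
Stratum 3 (≥ 60): n₁ = 191, n₀ = 264, n = 455; a·n₀/n = 40·264/455 = 23.2088; c·n₁/n = 30·191/455 = 12.5934
RR_MH = (40.9794 + 15.1911 + 23.2088) / (23.5876 + 48.8924 + 12.5934) = 79.3793 / 85.0734 = 0.93307

0.93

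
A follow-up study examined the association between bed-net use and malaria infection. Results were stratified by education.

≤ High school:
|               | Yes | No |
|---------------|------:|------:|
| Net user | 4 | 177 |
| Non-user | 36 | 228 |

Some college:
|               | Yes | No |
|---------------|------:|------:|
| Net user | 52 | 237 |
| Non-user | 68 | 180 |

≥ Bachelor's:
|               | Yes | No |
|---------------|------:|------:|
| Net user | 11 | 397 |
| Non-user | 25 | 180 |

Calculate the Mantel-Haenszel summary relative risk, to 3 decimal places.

RR_MH = Σ(aᵢ·n₀ᵢ/nᵢ) / Σ(cᵢ·n₁ᵢ/nᵢ), with n₁ᵢ = aᵢ+bᵢ (exposed), n₀ᵢ = cᵢ+dᵢ (unexposed), nᵢ = n₁ᵢ+n₀ᵢ.
Stratum 1 (≤ High school): n₁ = 181, n₀ = 264, n = 445; a·n₀/n = 4·264/445 = 2.3730; c·n₁/n = 36·181/445 = 14.6427
Stratum 2 (Some college): n₁ = 289, n₀ = 248, n = 537; a·n₀/n = 52·248/537 = 24.0149; c·n₁/n = 68·289/537 = 36.5959
Stratum 3 (≥ Bachelor's): n₁ = 408, n₀ = 205, n = 613; a·n₀/n = 11·205/613 = 3.6786; c·n₁/n = 25·408/613 = 16.6395
RR_MH = (2.3730 + 24.0149 + 3.6786) / (14.6427 + 36.5959 + 16.6395) = 30.0666 / 67.8781 = 0.44295

0.443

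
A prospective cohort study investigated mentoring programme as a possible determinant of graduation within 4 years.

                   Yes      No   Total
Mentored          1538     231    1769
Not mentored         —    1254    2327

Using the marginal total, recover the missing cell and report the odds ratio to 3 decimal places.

The missing cell is in the unexposed row: 2327 − 1254 = 1073.
So a = 1538, b = 231, c = 1073, d = 1254.
OR = (a·d)/(b·c) = (1538 × 1254) / (231 × 1073) = 1928652 / 247863 = 7.78112

7.781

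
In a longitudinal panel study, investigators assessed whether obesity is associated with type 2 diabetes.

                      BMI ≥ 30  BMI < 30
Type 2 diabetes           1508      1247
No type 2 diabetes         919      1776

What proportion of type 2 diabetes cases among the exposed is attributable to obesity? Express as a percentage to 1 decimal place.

33.6

Reading the table with exposure as columns: a = 1508 (BMI ≥ 30, case), b = 919 (BMI ≥ 30, non-case), c = 1247 (BMI < 30, case), d = 1776.
Risk in exposed = 1508/2427 = 0.62134; risk in unexposed = 1247/3023 = 0.41250.
RR = 0.62134/0.41250 = 1.50627
AR% = (RR − 1)/RR × 100 = (1.50627 − 1)/1.50627 × 100 = 33.6109%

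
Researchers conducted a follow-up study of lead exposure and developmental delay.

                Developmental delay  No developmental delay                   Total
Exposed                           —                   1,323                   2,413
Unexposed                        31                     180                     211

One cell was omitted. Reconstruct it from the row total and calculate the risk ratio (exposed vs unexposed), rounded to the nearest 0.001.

The missing cell is in the exposed row: 2413 − 1323 = 1090.
So a = 1090, b = 1323, c = 31, d = 180.
RR = [a/(a+b)] / [c/(c+d)] = (1090/2413) / (31/211) = 0.45172/0.14692 = 3.07461

3.075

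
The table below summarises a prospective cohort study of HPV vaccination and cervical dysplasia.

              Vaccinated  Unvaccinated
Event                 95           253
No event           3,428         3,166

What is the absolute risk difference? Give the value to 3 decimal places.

-0.047

Reading the table with exposure as columns: a = 95 (Vaccinated, case), b = 3428 (Vaccinated, non-case), c = 253 (Unvaccinated, case), d = 3166.
Risk in exposed = 95/3523 = 0.026966; risk in unexposed = 253/3419 = 0.073998.
Risk difference = 0.026966 − 0.073998 = -0.047033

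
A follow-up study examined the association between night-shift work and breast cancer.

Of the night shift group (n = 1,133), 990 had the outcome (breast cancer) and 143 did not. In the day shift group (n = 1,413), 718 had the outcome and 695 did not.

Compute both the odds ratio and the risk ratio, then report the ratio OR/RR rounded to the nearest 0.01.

From the description: a = 990, b = 143, c = 718, d = 695.
OR = (990·695)/(143·718) = 688050/102674 = 6.70131
Risk in exposed = 990/1133 = 0.87379; risk in unexposed = 718/1413 = 0.50814; RR = 1.71958
OR/RR = 6.70131 / 1.71958 = 3.89705
The outcome is not rare, so the OR lies further from 1 than the RR.

3.90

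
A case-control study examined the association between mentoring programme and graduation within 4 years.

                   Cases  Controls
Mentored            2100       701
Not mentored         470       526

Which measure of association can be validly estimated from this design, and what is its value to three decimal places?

3.353

Cells: a = 2100, b = 701, c = 470, d = 526.
This is a case-control study: participants were sampled on outcome status, so risks in the source population cannot be estimated directly — relative risk is not valid here. The odds ratio is the appropriate measure.
OR = (a·d)/(b·c) = (2100 × 526) / (701 × 470) = 1104600 / 329470 = 3.35266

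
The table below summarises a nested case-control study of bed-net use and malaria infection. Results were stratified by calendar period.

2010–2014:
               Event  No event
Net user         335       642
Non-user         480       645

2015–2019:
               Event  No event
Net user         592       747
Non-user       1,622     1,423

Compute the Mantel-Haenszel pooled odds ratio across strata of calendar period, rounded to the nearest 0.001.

0.697

OR_MH = Σ(aᵢdᵢ/nᵢ) / Σ(bᵢcᵢ/nᵢ), where nᵢ is the stratum total.
Stratum 1 (2010–2014): n = 2102; a·d/n = 335·645/2102 = 102.7950; b·c/n = 642·480/2102 = 146.6032
Stratum 2 (2015–2019): n = 4384; a·d/n = 592·1423/4384 = 192.1569; b·c/n = 747·1622/4384 = 276.3764
OR_MH = (102.7950 + 192.1569) / (146.6032 + 276.3764) = 294.9519 / 422.9796 = 0.69732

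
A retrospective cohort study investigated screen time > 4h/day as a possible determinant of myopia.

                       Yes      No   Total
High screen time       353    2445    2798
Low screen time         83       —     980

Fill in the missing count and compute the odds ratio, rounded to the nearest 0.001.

1.560

The missing cell is in the unexposed row: 980 − 83 = 897.
So a = 353, b = 2445, c = 83, d = 897.
OR = (a·d)/(b·c) = (353 × 897) / (2445 × 83) = 316641 / 202935 = 1.56031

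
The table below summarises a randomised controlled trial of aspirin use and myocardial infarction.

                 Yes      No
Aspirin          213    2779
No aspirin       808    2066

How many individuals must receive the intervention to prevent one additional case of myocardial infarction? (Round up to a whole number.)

5

Risk in treated group = 213/2992 = 0.07119; risk in control = 808/2874 = 0.28114.
Absolute risk reduction = 0.28114 − 0.07119 = 0.20995
NNT = 1 / ARR = 1 / 0.20995 = 4.763 → round up → 5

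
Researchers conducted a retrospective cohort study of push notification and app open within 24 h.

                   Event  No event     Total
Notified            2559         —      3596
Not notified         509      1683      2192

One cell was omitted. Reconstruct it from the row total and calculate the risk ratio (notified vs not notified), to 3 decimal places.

3.065

The missing cell is in the exposed row: 3596 − 2559 = 1037.
So a = 2559, b = 1037, c = 509, d = 1683.
RR = [a/(a+b)] / [c/(c+d)] = (2559/3596) / (509/2192) = 0.71162/0.23221 = 3.06460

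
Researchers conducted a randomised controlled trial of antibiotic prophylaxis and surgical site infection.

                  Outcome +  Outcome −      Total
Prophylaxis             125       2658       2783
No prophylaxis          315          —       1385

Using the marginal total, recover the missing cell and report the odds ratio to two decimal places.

0.16

The missing cell is in the unexposed row: 1385 − 315 = 1070.
So a = 125, b = 2658, c = 315, d = 1070.
OR = (a·d)/(b·c) = (125 × 1070) / (2658 × 315) = 133750 / 837270 = 0.15975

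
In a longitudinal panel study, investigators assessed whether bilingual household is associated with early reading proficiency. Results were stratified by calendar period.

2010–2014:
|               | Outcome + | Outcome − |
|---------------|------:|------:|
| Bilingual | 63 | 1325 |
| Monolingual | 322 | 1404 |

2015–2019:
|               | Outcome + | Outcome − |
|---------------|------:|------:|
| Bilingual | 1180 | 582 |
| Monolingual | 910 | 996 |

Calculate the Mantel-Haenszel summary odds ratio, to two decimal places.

OR_MH = Σ(aᵢdᵢ/nᵢ) / Σ(bᵢcᵢ/nᵢ), where nᵢ is the stratum total.
Stratum 1 (2010–2014): n = 3114; a·d/n = 63·1404/3114 = 28.4046; b·c/n = 1325·322/3114 = 137.0103
Stratum 2 (2015–2019): n = 3668; a·d/n = 1180·996/3668 = 320.4144; b·c/n = 582·910/3668 = 144.3893
OR_MH = (28.4046 + 320.4144) / (137.0103 + 144.3893) = 348.8190 / 281.3996 = 1.23959

1.24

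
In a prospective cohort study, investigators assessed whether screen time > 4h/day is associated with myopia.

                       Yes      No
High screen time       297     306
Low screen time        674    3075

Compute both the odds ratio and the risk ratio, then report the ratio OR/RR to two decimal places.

Cells: a = 297, b = 306, c = 674, d = 3075.
OR = (297·3075)/(306·674) = 913275/206244 = 4.42813
Risk in exposed = 297/603 = 0.49254; risk in unexposed = 674/3749 = 0.17978; RR = 2.73965
OR/RR = 4.42813 / 2.73965 = 1.61631
The outcome is not rare, so the OR lies further from 1 than the RR.

1.62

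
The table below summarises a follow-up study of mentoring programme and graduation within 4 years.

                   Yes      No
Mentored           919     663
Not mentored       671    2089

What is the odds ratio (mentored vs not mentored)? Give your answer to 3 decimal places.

Cells: a = 919, b = 663, c = 671, d = 2089.
OR = (a·d)/(b·c) = (919 × 2089) / (663 × 671) = 1919791 / 444873 = 4.31537
The odds of graduation within 4 years are about 4.32 times as high in the mentored group.

4.315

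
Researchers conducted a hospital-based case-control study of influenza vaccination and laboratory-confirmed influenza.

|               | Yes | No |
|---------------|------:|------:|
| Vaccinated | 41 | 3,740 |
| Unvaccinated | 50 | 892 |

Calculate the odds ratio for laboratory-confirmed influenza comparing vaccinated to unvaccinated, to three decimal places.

0.196

Cells: a = 41, b = 3740, c = 50, d = 892.
OR = (a·d)/(b·c) = (41 × 892) / (3740 × 50) = 36572 / 187000 = 0.19557
Exposure is associated with lower odds of laboratory-confirmed influenza (OR = 0.20 < 1).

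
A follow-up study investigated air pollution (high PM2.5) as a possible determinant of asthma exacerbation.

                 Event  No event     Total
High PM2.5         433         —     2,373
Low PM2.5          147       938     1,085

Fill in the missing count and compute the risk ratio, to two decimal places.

The missing cell is in the exposed row: 2373 − 433 = 1940.
So a = 433, b = 1940, c = 147, d = 938.
RR = [a/(a+b)] / [c/(c+d)] = (433/2373) / (147/1085) = 0.18247/0.13548 = 1.34680

1.35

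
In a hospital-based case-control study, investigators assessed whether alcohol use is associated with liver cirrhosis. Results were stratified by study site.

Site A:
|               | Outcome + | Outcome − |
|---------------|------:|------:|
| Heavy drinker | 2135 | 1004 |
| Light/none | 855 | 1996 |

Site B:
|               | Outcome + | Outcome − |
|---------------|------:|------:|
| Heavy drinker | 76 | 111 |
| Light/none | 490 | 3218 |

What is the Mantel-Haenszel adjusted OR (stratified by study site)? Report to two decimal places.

OR_MH = Σ(aᵢdᵢ/nᵢ) / Σ(bᵢcᵢ/nᵢ), where nᵢ is the stratum total.
Stratum 1 (Site A): n = 5990; a·d/n = 2135·1996/5990 = 711.4290; b·c/n = 1004·855/5990 = 143.3088
Stratum 2 (Site B): n = 3895; a·d/n = 76·3218/3895 = 62.7902; b·c/n = 111·490/3895 = 13.9641
OR_MH = (711.4290 + 62.7902) / (143.3088 + 13.9641) = 774.2193 / 157.2729 = 4.92278

4.92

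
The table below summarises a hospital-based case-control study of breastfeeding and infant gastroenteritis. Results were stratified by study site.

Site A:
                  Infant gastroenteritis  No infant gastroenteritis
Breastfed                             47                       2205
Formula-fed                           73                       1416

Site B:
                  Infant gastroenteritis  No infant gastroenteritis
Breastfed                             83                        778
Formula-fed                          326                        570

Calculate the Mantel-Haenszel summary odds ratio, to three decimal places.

0.239

OR_MH = Σ(aᵢdᵢ/nᵢ) / Σ(bᵢcᵢ/nᵢ), where nᵢ is the stratum total.
Stratum 1 (Site A): n = 3741; a·d/n = 47·1416/3741 = 17.7899; b·c/n = 2205·73/3741 = 43.0273
Stratum 2 (Site B): n = 1757; a·d/n = 83·570/1757 = 26.9266; b·c/n = 778·326/1757 = 144.3529
OR_MH = (17.7899 + 26.9266) / (43.0273 + 144.3529) = 44.7165 / 187.3801 = 0.23864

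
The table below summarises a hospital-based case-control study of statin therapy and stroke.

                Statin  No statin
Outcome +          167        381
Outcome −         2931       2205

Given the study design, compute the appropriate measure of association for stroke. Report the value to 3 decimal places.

Reading the table with exposure as columns: a = 167 (Statin, case), b = 2931 (Statin, non-case), c = 381 (No statin, case), d = 2205.
This is a hospital-based case-control study: participants were sampled on outcome status, so risks in the source population cannot be estimated directly — relative risk is not valid here. The odds ratio is the appropriate measure.
OR = (a·d)/(b·c) = (167 × 2205) / (2931 × 381) = 368235 / 1116711 = 0.32975

0.330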